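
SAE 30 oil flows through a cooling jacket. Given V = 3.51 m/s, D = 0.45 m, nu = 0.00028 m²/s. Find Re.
Formula: Re = \frac{V D}{\nu}
Re = 3.51·0.45/0.00028 = 5641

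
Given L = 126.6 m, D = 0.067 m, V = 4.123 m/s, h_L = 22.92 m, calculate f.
Formula: h_L = f \frac{L}{D} \frac{V^2}{2g}
Substituting knowns: 22.92 = f·(126.6/0.067)·4.123²/(2·9.81)
Solving for f: f = 22.92·2·9.81/((126.6/0.067)·4.123²) = 0.014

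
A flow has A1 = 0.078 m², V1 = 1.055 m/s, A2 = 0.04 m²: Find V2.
Formula: V_2 = \frac{A_1 V_1}{A_2}
V2 = 0.078·1.055/0.04 = 2.057 m/s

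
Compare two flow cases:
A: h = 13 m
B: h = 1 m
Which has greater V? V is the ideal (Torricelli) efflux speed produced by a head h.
V(A) = 15.97 m/s, V(B) = 4.429 m/s. Answer: A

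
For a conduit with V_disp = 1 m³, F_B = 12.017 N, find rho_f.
Formula: F_B = \rho_f g V_{disp}
Substituting knowns: 12.017 = rho_f·9.81·1
Solving for rho_f: rho_f = 12.017/(9.81·1) = 1.225 kg/m³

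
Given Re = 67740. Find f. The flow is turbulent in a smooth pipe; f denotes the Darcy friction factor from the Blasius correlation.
Formula: f = \frac{0.316}{Re^{0.25}}
f = 0.316/67740^0.25 = 0.01959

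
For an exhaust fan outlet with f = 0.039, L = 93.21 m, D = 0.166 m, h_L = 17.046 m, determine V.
Formula: h_L = f \frac{L}{D} \frac{V^2}{2g}
Substituting knowns: 17.046 = 0.039·(93.21/0.166)·V²/(2·9.81)
Solving for V: V = √(17.046·2·9.81/(0.039·(93.21/0.166))) = 3.908 m/s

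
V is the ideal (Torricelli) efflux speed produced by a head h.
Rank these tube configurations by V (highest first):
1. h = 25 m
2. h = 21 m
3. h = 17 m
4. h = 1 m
Case 1: V = 22.15 m/s
Case 2: V = 20.3 m/s
Case 3: V = 18.26 m/s
Case 4: V = 4.429 m/s
Ranking (highest first): 1, 2, 3, 4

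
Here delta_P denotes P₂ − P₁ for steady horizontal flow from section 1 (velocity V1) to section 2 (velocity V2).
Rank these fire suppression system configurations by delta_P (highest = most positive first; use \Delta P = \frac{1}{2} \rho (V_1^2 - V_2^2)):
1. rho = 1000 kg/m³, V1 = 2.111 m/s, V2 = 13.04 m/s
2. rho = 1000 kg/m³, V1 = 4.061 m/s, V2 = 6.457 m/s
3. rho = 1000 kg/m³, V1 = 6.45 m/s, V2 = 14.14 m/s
Case 1: delta_P = -82.79 kPa
Case 2: delta_P = -12.6 kPa
Case 3: delta_P = -79.17 kPa
Ranking (highest first): 2, 3, 1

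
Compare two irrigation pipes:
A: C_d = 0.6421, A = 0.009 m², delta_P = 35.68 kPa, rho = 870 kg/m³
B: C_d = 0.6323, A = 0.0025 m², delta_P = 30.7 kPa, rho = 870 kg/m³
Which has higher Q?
Q(A) = 52.34 L/s, Q(B) = 13.28 L/s. Answer: A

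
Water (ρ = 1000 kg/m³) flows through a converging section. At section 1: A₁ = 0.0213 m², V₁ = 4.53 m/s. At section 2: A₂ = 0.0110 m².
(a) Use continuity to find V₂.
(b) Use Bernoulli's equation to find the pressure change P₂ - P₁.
(a) Continuity: A₁V₁=A₂V₂ -> V₂=A₁V₁/A₂=0.0213*4.53/0.0110=8.77 m/s
(b) Bernoulli: P₂-P₁=0.5*rho*(V₁^2-V₂^2)/1000=0.5*1000*(4.53^2-8.77^2)/1000=-28.2 kPa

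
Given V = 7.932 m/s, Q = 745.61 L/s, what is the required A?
Formula: Q = A V
Substituting knowns: 745.61 = A·7.932·1000
Solving for A: A = (745.61/1000)/7.932 = 0.094 m²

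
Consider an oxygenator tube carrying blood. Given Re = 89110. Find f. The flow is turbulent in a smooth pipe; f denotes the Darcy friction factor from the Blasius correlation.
Formula: f = \frac{0.316}{Re^{0.25}}
f = 0.316/89110^0.25 = 0.01829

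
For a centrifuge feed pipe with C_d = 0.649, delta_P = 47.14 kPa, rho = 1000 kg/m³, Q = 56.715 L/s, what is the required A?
Formula: Q = C_d A \sqrt{\frac{2 \Delta P}{\rho}}
Substituting knowns: 56.715 = 0.649·A·√(2·(47.14·1000)/1000)·1000
Solving for A: A = (56.715/1000)/(0.649·√(2·(47.14·1000)/1000)) = 0.009 m²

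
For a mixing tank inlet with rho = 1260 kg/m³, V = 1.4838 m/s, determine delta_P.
Formula: V = \sqrt{\frac{2 \Delta P}{\rho}}
Substituting knowns: 1.4838 = √(2·(delta_P·1000)/1260)
Solving for delta_P: delta_P = 1.4838²·1260/2/1000 = 1.387 kPa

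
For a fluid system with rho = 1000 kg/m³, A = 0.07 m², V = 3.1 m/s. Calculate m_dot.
Formula: \dot{m} = \rho A V
m_dot = 1000·0.07·3.1 = 217 kg/s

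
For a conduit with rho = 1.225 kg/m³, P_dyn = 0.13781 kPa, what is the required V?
Formula: P_{dyn} = \frac{1}{2} \rho V^2
Substituting knowns: 0.13781 = 0.5·1.225·V²/1000
Solving for V: V = √(2·(0.13781·1000)/1.225) = 15 m/s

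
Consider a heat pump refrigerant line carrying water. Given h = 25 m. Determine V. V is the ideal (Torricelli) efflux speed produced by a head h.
Formula: V = \sqrt{2 g h}
V = √(2·9.81·25) = 22.15 m/s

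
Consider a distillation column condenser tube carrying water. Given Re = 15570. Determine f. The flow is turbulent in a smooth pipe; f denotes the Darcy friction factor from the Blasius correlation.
Formula: f = \frac{0.316}{Re^{0.25}}
f = 0.316/15570^0.25 = 0.02829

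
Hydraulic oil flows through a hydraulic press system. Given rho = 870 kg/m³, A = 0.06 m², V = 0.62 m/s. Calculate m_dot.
Formula: \dot{m} = \rho A V
m_dot = 870·0.06·0.62 = 32.36 kg/s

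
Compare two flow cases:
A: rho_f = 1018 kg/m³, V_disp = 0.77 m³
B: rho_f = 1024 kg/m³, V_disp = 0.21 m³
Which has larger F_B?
F_B(A) = 7690 N, F_B(B) = 2110 N. Answer: A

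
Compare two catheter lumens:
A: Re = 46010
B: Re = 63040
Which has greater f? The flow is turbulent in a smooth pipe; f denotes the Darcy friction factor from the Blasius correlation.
f(A) = 0.02158, f(B) = 0.01994. Answer: A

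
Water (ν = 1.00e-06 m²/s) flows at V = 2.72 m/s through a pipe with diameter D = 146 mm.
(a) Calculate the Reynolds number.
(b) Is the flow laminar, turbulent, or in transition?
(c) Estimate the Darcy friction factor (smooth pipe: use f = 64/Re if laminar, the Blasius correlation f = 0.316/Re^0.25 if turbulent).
(a) Re = V·D/ν = 2.72·0.146/1.00e-06 = 397120
(b) Flow regime: turbulent (Re > 4000)
(c) Friction factor: f = 0.316/Re^0.25 = 0.316/397120^0.25 = 0.01259 (Blasius is strictly valid for Re ≲ 1e5; used here as the smooth-pipe estimate the problem specifies)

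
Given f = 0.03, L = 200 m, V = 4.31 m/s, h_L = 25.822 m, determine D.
Formula: h_L = f \frac{L}{D} \frac{V^2}{2g}
Substituting knowns: 25.822 = 0.03·(200/D)·4.31²/(2·9.81)
Solving for D: D = 0.03·200·4.31²/(2·9.81·25.822) = 0.22 m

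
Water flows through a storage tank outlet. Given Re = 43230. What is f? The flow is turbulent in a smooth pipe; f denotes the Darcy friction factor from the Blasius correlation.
Formula: f = \frac{0.316}{Re^{0.25}}
f = 0.316/43230^0.25 = 0.02191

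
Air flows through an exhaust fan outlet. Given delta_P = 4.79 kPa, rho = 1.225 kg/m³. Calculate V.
Formula: V = \sqrt{\frac{2 \Delta P}{\rho}}
V = √(2·(4.79·1000)/1.225) = 88.43 m/s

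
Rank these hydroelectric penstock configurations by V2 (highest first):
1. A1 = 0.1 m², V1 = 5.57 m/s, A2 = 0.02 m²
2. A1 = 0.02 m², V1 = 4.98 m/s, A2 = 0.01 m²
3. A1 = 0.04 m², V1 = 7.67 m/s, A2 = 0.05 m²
Case 1: V2 = 27.85 m/s
Case 2: V2 = 9.96 m/s
Case 3: V2 = 6.136 m/s
Ranking (highest first): 1, 2, 3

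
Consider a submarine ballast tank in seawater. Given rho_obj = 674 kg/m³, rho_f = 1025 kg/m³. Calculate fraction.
Formula: f_{sub} = \frac{\rho_{obj}}{\rho_f}
fraction = 674/1025 = 0.6576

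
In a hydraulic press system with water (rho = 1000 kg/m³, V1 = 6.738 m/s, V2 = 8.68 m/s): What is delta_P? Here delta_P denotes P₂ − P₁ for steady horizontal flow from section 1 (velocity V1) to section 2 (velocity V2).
Formula: \Delta P = \frac{1}{2} \rho (V_1^2 - V_2^2)
delta_P = 0.5·1000·(6.738² − 8.68²)/1000 = -14.97 kPa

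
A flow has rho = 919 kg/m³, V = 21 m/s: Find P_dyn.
Formula: P_{dyn} = \frac{1}{2} \rho V^2
P_dyn = 0.5·919·21²/1000 = 202.6 kPa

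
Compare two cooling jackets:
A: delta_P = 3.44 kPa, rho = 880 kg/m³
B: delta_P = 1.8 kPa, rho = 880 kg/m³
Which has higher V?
V(A) = 2.796 m/s, V(B) = 2.023 m/s. Answer: A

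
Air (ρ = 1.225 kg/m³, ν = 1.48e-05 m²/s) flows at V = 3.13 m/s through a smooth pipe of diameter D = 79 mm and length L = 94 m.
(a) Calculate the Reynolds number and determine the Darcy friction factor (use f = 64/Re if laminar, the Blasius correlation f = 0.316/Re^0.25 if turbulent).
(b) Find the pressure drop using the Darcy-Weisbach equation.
(a) Re = V·D/ν = 3.13·0.079/1.48e-05 = 16707 → turbulent (Re > 4000); f = 0.316/Re^0.25 = 0.316/16707^0.25 = 0.027795
(b) Darcy-Weisbach: ΔP = f·(L/D)·½ρV²/1000 = 0.027795·(94/0.079)·½·1.225·3.13²/1000 = 0.1985 kPa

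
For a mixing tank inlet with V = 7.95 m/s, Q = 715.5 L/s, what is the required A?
Formula: Q = A V
Substituting knowns: 715.5 = A·7.95·1000
Solving for A: A = (715.5/1000)/7.95 = 0.09 m²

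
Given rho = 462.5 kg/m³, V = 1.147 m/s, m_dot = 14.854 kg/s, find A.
Formula: \dot{m} = \rho A V
Substituting knowns: 14.854 = 462.5·A·1.147
Solving for A: A = 14.854/(462.5·1.147) = 0.028 m²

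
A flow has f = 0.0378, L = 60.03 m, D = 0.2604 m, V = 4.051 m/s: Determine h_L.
Formula: h_L = f \frac{L}{D} \frac{V^2}{2g}
h_L = 0.0378·(60.03/0.2604)·4.051²/(2·9.81) = 7.289 m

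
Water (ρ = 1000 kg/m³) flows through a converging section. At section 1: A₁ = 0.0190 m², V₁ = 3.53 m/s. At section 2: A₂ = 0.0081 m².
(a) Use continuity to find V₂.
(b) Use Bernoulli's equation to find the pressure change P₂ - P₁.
(a) Continuity: A₁V₁=A₂V₂ -> V₂=A₁V₁/A₂=0.0190*3.53/0.0081=8.28 m/s
(b) Bernoulli: P₂-P₁=0.5*rho*(V₁^2-V₂^2)/1000=0.5*1000*(3.53^2-8.28^2)/1000=-28.05 kPa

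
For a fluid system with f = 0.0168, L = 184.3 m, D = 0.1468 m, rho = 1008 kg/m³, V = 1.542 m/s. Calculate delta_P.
Formula: \Delta P = f \frac{L}{D} \frac{\rho V^2}{2}
delta_P = 0.0168·(184.3/0.1468)·0.5·1008·1.542²/1000 = 25.28 kPa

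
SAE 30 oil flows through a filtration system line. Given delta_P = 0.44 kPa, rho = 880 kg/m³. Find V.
Formula: V = \sqrt{\frac{2 \Delta P}{\rho}}
V = √(2·(0.44·1000)/880) = 1 m/s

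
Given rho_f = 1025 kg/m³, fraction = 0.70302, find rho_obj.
Formula: f_{sub} = \frac{\rho_{obj}}{\rho_f}
Substituting knowns: 0.70302 = rho_obj/1025
Solving for rho_obj: rho_obj = 0.70302·1025 = 720.6 kg/m³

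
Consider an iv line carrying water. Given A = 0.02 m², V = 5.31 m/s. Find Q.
Formula: Q = A V
Q = 0.02·5.31·1000 = 106.2 L/s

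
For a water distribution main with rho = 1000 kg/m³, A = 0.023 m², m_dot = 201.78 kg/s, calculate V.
Formula: \dot{m} = \rho A V
Substituting knowns: 201.78 = 1000·0.023·V
Solving for V: V = 201.78/(1000·0.023) = 8.773 m/s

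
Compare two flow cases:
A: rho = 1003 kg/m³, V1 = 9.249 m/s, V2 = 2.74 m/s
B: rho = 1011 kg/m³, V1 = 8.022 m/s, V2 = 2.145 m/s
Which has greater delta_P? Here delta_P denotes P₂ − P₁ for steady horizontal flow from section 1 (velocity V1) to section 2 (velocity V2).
delta_P(A) = 39.14 kPa, delta_P(B) = 30.2 kPa. Answer: A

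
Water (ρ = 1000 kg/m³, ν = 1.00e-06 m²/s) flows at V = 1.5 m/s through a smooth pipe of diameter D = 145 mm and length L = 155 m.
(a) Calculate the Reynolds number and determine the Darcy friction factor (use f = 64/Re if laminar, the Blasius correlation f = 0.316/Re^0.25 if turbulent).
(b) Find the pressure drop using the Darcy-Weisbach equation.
(a) Re = V·D/ν = 1.5·0.145/1.00e-06 = 217500 → turbulent (Re > 4000); f = 0.316/Re^0.25 = 0.316/217500^0.25 = 0.014633 (Blasius is strictly valid for Re ≲ 1e5; used here as the smooth-pipe estimate the problem specifies)
(b) Darcy-Weisbach: ΔP = f·(L/D)·½ρV²/1000 = 0.014633·(155/0.145)·½·1000·1.5²/1000 = 17.6 kPa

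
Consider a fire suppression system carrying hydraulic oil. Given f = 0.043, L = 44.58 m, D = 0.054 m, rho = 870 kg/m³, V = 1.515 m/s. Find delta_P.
Formula: \Delta P = f \frac{L}{D} \frac{\rho V^2}{2}
delta_P = 0.043·(44.58/0.054)·0.5·870·1.515²/1000 = 35.44 kPa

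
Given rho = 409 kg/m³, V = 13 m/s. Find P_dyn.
Formula: P_{dyn} = \frac{1}{2} \rho V^2
P_dyn = 0.5·409·13²/1000 = 34.56 kPa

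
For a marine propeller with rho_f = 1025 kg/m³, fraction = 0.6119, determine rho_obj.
Formula: f_{sub} = \frac{\rho_{obj}}{\rho_f}
Substituting knowns: 0.6119 = rho_obj/1025
Solving for rho_obj: rho_obj = 0.6119·1025 = 627.2 kg/m³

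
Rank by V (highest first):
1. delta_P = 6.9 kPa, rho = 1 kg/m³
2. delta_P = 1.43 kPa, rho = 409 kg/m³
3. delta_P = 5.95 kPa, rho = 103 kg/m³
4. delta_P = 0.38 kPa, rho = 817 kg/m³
Case 1: V = 117.5 m/s
Case 2: V = 2.644 m/s
Case 3: V = 10.75 m/s
Case 4: V = 0.9645 m/s
Ranking (highest first): 1, 3, 2, 4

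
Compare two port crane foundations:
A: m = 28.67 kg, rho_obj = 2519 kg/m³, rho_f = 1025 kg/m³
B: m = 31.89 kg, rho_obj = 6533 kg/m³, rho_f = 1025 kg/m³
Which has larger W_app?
W_app(A) = 166.8 N, W_app(B) = 263.8 N. Answer: B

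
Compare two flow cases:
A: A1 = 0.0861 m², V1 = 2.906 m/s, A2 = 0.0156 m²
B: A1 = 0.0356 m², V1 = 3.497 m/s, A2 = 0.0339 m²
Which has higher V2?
V2(A) = 16.04 m/s, V2(B) = 3.672 m/s. Answer: A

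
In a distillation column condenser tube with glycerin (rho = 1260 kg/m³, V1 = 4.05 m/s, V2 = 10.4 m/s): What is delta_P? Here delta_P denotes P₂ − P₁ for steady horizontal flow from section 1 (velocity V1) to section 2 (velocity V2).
Formula: \Delta P = \frac{1}{2} \rho (V_1^2 - V_2^2)
delta_P = 0.5·1260·(4.05² − 10.4²)/1000 = -57.81 kPa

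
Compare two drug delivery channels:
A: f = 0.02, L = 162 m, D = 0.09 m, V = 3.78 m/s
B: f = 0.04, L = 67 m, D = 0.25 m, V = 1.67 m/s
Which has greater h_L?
h_L(A) = 26.22 m, h_L(B) = 1.524 m. Answer: A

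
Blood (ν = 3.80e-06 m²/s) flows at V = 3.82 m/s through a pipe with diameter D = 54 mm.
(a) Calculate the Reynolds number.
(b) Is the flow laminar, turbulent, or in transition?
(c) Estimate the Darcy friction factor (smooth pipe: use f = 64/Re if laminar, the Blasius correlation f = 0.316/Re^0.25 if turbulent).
(a) Re = V·D/ν = 3.82·0.054/3.80e-06 = 54284
(b) Flow regime: turbulent (Re > 4000)
(c) Friction factor: f = 0.316/Re^0.25 = 0.316/54284^0.25 = 0.0207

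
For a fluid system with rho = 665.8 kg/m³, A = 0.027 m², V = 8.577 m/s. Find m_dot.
Formula: \dot{m} = \rho A V
m_dot = 665.8·0.027·8.577 = 154.2 kg/s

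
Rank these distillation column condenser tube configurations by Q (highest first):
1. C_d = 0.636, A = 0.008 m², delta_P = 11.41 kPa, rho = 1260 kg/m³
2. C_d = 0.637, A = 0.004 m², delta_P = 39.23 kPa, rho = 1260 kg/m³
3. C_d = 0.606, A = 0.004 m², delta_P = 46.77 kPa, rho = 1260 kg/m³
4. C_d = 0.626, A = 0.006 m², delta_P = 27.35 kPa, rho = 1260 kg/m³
Case 1: Q = 21.65 L/s
Case 2: Q = 20.11 L/s
Case 3: Q = 20.89 L/s
Case 4: Q = 24.75 L/s
Ranking (highest first): 4, 1, 3, 2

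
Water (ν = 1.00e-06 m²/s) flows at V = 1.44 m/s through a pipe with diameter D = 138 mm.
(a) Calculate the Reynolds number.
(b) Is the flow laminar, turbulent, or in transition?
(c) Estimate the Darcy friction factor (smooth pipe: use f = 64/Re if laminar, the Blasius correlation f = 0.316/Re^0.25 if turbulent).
(a) Re = V·D/ν = 1.44·0.138/1.00e-06 = 198720
(b) Flow regime: turbulent (Re > 4000)
(c) Friction factor: f = 0.316/Re^0.25 = 0.316/198720^0.25 = 0.01497 (Blasius is strictly valid for Re ≲ 1e5; used here as the smooth-pipe estimate the problem specifies)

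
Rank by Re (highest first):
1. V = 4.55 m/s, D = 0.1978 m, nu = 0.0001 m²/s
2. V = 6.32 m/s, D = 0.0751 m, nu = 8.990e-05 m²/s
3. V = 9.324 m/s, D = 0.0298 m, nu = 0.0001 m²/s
Case 1: Re = 9000
Case 2: Re = 5280
Case 3: Re = 2779
Ranking (highest first): 1, 2, 3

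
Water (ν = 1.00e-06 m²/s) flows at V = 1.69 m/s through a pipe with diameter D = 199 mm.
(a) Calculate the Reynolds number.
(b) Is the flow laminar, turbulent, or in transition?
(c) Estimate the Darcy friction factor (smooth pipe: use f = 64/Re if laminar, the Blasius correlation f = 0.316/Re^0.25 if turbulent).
(a) Re = V·D/ν = 1.69·0.199/1.00e-06 = 336310
(b) Flow regime: turbulent (Re > 4000)
(c) Friction factor: f = 0.316/Re^0.25 = 0.316/336310^0.25 = 0.01312 (Blasius is strictly valid for Re ≲ 1e5; used here as the smooth-pipe estimate the problem specifies)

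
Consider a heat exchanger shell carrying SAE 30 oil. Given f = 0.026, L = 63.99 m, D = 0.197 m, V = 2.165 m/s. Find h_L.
Formula: h_L = f \frac{L}{D} \frac{V^2}{2g}
h_L = 0.026·(63.99/0.197)·2.165²/(2·9.81) = 2.018 m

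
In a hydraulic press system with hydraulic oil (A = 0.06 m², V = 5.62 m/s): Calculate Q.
Formula: Q = A V
Q = 0.06·5.62·1000 = 337.2 L/s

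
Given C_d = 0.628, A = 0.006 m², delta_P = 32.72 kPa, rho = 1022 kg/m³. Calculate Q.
Formula: Q = C_d A \sqrt{\frac{2 \Delta P}{\rho}}
Q = 0.628·0.006·√(2·(32.72·1000)/1022)·1000 = 30.15 L/s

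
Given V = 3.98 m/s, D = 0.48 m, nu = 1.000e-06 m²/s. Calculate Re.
Formula: Re = \frac{V D}{\nu}
Re = 3.98·0.48/1.000e-06 = 1.910e+06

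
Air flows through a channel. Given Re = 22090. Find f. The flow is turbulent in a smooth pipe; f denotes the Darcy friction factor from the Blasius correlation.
Formula: f = \frac{0.316}{Re^{0.25}}
f = 0.316/22090^0.25 = 0.02592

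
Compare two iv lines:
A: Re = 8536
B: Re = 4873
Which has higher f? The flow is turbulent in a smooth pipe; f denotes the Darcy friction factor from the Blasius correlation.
f(A) = 0.03288, f(B) = 0.03782. Answer: B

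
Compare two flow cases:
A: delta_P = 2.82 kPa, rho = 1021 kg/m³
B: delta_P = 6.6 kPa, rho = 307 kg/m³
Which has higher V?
V(A) = 2.35 m/s, V(B) = 6.557 m/s. Answer: B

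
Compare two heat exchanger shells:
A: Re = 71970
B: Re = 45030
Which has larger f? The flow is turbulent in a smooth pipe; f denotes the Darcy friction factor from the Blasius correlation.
f(A) = 0.01929, f(B) = 0.02169. Answer: B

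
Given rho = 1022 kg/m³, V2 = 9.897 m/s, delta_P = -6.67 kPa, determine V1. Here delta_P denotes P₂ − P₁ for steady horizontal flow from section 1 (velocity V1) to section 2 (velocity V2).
Formula: \Delta P = \frac{1}{2} \rho (V_1^2 - V_2^2)
Substituting knowns: -6.67 = 0.5·1022·(V1² − 9.897²)/1000
Solving for V1: V1 = √(9.897² + 2·(-6.67·1000)/1022) = 9.214 m/s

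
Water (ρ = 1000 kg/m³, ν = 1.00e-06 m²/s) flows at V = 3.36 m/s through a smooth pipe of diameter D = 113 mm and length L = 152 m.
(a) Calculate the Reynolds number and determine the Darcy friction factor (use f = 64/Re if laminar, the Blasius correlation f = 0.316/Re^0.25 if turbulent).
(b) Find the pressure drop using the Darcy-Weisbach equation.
(a) Re = V·D/ν = 3.36·0.113/1.00e-06 = 379680 → turbulent (Re > 4000); f = 0.316/Re^0.25 = 0.316/379680^0.25 = 0.01273 (Blasius is strictly valid for Re ≲ 1e5; used here as the smooth-pipe estimate the problem specifies)
(b) Darcy-Weisbach: ΔP = f·(L/D)·½ρV²/1000 = 0.01273·(152/0.113)·½·1000·3.36²/1000 = 96.66 kPa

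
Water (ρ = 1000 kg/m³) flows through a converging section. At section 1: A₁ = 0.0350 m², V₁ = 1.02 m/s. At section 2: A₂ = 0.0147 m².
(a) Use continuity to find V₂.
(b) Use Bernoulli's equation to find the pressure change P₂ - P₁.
(a) Continuity: A₁V₁=A₂V₂ -> V₂=A₁V₁/A₂=0.0350*1.02/0.0147=2.43 m/s
(b) Bernoulli: P₂-P₁=0.5*rho*(V₁^2-V₂^2)/1000=0.5*1000*(1.02^2-2.43^2)/1000=-2.432 kPa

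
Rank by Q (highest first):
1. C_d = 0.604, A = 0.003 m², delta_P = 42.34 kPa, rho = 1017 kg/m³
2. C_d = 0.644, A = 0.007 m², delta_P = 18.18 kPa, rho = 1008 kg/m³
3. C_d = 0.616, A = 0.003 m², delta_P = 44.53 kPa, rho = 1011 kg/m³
Case 1: Q = 16.53 L/s
Case 2: Q = 27.07 L/s
Case 3: Q = 17.34 L/s
Ranking (highest first): 2, 3, 1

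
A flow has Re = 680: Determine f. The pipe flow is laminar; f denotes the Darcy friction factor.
Formula: f = \frac{64}{Re}
f = 64/680 = 0.09412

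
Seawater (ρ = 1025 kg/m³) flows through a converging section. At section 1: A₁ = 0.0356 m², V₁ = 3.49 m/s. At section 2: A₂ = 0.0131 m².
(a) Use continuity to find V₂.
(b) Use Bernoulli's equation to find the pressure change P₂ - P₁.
(a) Continuity: A₁V₁=A₂V₂ -> V₂=A₁V₁/A₂=0.0356*3.49/0.0131=9.48 m/s
(b) Bernoulli: P₂-P₁=0.5*rho*(V₁^2-V₂^2)/1000=0.5*1025*(3.49^2-9.48^2)/1000=-39.82 kPa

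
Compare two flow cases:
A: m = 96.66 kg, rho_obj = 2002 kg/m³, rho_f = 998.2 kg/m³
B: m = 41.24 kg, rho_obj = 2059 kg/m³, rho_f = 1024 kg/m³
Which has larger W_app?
W_app(A) = 475.4 N, W_app(B) = 203.4 N. Answer: A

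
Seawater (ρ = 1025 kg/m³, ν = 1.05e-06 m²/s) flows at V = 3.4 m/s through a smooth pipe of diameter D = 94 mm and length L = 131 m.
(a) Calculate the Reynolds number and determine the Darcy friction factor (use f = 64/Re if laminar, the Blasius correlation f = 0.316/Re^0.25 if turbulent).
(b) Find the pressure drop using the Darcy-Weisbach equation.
(a) Re = V·D/ν = 3.4·0.094/1.05e-06 = 304380 → turbulent (Re > 4000); f = 0.316/Re^0.25 = 0.316/304380^0.25 = 0.013453 (Blasius is strictly valid for Re ≲ 1e5; used here as the smooth-pipe estimate the problem specifies)
(b) Darcy-Weisbach: ΔP = f·(L/D)·½ρV²/1000 = 0.013453·(131/0.094)·½·1025·3.4²/1000 = 111.1 kPa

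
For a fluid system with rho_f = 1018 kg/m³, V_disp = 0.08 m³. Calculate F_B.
Formula: F_B = \rho_f g V_{disp}
F_B = 1018·9.81·0.08 = 798.9 N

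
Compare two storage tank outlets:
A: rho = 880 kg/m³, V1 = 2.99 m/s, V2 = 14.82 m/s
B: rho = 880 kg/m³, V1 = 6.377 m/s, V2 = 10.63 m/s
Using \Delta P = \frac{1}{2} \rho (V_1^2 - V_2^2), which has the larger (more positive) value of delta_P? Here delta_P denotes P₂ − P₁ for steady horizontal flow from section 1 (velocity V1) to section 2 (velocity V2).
delta_P(A) = -92.7 kPa, delta_P(B) = -31.83 kPa. Answer: B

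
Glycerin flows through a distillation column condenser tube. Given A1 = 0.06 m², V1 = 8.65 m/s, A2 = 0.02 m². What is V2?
Formula: V_2 = \frac{A_1 V_1}{A_2}
V2 = 0.06·8.65/0.02 = 25.95 m/s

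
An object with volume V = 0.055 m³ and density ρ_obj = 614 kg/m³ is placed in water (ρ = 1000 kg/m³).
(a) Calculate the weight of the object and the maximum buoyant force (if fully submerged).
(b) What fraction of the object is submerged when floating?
(a) W=rho_obj*g*V=614*9.81*0.055=331.3 N; F_B(max)=rho*g*V=1000*9.81*0.055=539.5 N
(b) Floating fraction=rho_obj/rho=614/1000=0.614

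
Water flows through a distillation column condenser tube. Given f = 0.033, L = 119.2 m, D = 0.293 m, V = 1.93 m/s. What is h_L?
Formula: h_L = f \frac{L}{D} \frac{V^2}{2g}
h_L = 0.033·(119.2/0.293)·1.93²/(2·9.81) = 2.549 m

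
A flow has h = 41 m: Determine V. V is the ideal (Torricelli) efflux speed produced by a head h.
Formula: V = \sqrt{2 g h}
V = √(2·9.81·41) = 28.36 m/s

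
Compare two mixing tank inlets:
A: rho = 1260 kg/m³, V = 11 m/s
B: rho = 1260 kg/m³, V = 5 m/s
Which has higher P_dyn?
P_dyn(A) = 76.23 kPa, P_dyn(B) = 15.75 kPa. Answer: A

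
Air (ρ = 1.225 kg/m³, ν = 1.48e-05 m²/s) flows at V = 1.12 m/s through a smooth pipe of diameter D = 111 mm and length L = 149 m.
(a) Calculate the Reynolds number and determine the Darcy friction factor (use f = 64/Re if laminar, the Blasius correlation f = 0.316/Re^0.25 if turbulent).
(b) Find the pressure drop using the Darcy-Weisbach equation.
(a) Re = V·D/ν = 1.12·0.111/1.48e-05 = 8400 → turbulent (Re > 4000); f = 0.316/Re^0.25 = 0.316/8400^0.25 = 0.033008
(b) Darcy-Weisbach: ΔP = f·(L/D)·½ρV²/1000 = 0.033008·(149/0.111)·½·1.225·1.12²/1000 = 0.03404 kPa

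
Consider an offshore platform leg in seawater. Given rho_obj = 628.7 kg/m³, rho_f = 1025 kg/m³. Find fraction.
Formula: f_{sub} = \frac{\rho_{obj}}{\rho_f}
fraction = 628.7/1025 = 0.6134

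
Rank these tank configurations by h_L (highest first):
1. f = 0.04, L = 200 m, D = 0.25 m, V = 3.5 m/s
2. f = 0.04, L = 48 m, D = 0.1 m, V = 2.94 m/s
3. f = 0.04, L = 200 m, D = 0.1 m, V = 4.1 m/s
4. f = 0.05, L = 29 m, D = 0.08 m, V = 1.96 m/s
Case 1: h_L = 19.98 m
Case 2: h_L = 8.459 m
Case 3: h_L = 68.54 m
Case 4: h_L = 3.549 m
Ranking (highest first): 3, 1, 2, 4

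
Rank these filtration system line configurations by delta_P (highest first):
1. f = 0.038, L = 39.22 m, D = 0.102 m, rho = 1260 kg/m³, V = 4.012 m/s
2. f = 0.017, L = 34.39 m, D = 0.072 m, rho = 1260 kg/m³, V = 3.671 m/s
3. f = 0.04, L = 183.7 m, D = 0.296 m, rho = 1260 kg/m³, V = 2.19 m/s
Case 1: delta_P = 148.2 kPa
Case 2: delta_P = 68.94 kPa
Case 3: delta_P = 75.01 kPa
Ranking (highest first): 1, 3, 2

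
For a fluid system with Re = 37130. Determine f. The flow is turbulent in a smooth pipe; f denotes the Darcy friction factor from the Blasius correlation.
Formula: f = \frac{0.316}{Re^{0.25}}
f = 0.316/37130^0.25 = 0.02276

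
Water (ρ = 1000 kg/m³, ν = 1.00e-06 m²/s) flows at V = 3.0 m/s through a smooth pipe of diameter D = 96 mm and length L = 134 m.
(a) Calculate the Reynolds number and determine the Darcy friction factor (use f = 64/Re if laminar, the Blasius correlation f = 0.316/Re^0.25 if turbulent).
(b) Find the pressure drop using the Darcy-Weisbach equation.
(a) Re = V·D/ν = 3.0·0.096/1.00e-06 = 288000 → turbulent (Re > 4000); f = 0.316/Re^0.25 = 0.316/288000^0.25 = 0.013641 (Blasius is strictly valid for Re ≲ 1e5; used here as the smooth-pipe estimate the problem specifies)
(b) Darcy-Weisbach: ΔP = f·(L/D)·½ρV²/1000 = 0.013641·(134/0.096)·½·1000·3.0²/1000 = 85.68 kPa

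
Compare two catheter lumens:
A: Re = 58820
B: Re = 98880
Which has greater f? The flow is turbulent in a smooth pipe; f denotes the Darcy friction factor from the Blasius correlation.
f(A) = 0.02029, f(B) = 0.01782. Answer: A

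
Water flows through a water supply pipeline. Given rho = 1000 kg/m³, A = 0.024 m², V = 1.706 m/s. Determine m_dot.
Formula: \dot{m} = \rho A V
m_dot = 1000·0.024·1.706 = 40.94 kg/s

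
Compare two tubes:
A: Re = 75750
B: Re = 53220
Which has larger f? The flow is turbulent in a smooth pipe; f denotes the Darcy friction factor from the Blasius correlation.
f(A) = 0.01905, f(B) = 0.02081. Answer: B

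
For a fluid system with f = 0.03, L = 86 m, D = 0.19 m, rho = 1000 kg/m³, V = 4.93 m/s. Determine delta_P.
Formula: \Delta P = f \frac{L}{D} \frac{\rho V^2}{2}
delta_P = 0.03·(86/0.19)·0.5·1000·4.93²/1000 = 165 kPa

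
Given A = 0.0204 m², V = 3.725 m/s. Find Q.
Formula: Q = A V
Q = 0.0204·3.725·1000 = 75.99 L/s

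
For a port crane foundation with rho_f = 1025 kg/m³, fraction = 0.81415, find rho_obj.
Formula: f_{sub} = \frac{\rho_{obj}}{\rho_f}
Substituting knowns: 0.81415 = rho_obj/1025
Solving for rho_obj: rho_obj = 0.81415·1025 = 834.5 kg/m³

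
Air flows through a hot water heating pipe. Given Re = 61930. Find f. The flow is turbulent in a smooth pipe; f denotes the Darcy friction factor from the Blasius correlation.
Formula: f = \frac{0.316}{Re^{0.25}}
f = 0.316/61930^0.25 = 0.02003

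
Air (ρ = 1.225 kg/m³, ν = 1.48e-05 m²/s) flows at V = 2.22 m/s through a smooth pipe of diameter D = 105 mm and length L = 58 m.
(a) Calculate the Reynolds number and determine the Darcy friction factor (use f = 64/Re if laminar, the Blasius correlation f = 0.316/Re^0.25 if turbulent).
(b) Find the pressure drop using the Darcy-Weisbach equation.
(a) Re = V·D/ν = 2.22·0.105/1.48e-05 = 15750 → turbulent (Re > 4000); f = 0.316/Re^0.25 = 0.316/15750^0.25 = 0.028208
(b) Darcy-Weisbach: ΔP = f·(L/D)·½ρV²/1000 = 0.028208·(58/0.105)·½·1.225·2.22²/1000 = 0.04704 kPa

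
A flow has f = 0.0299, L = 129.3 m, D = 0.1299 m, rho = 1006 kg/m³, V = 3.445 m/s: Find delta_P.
Formula: \Delta P = f \frac{L}{D} \frac{\rho V^2}{2}
delta_P = 0.0299·(129.3/0.1299)·0.5·1006·3.445²/1000 = 177.7 kPa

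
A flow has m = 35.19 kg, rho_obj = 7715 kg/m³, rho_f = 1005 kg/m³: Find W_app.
Formula: W_{app} = mg\left(1 - \frac{\rho_f}{\rho_{obj}}\right)
W_app = 35.19·9.81·(1 − 1005/7715) = 300.2 N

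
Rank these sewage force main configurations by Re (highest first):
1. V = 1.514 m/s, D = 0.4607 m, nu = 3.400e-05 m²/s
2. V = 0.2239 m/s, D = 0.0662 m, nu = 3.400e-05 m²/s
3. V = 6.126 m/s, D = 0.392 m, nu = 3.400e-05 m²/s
Case 1: Re = 20515
Case 2: Re = 435.9
Case 3: Re = 70629
Ranking (highest first): 3, 1, 2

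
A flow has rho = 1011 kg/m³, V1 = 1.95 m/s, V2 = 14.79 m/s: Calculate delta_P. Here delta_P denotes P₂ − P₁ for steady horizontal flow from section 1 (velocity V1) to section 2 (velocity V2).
Formula: \Delta P = \frac{1}{2} \rho (V_1^2 - V_2^2)
delta_P = 0.5·1011·(1.95² − 14.79²)/1000 = -108.7 kPa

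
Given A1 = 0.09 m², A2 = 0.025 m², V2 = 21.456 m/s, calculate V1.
Formula: V_2 = \frac{A_1 V_1}{A_2}
Substituting knowns: 21.456 = 0.09·V1/0.025
Solving for V1: V1 = 21.456·0.025/0.09 = 5.96 m/s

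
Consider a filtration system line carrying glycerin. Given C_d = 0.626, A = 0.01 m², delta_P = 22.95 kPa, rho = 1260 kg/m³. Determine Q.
Formula: Q = C_d A \sqrt{\frac{2 \Delta P}{\rho}}
Q = 0.626·0.01·√(2·(22.95·1000)/1260)·1000 = 37.78 L/s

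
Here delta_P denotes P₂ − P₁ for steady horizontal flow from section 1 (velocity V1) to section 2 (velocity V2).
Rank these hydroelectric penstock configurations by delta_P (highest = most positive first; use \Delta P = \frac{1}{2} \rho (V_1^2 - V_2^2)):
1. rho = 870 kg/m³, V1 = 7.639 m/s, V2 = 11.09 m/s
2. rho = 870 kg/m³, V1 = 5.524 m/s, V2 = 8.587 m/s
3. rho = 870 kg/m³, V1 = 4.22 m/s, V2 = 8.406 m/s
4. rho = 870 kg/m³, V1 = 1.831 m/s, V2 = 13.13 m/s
Case 1: delta_P = -28.12 kPa
Case 2: delta_P = -18.8 kPa
Case 3: delta_P = -22.99 kPa
Case 4: delta_P = -73.53 kPa
Ranking (highest first): 2, 3, 1, 4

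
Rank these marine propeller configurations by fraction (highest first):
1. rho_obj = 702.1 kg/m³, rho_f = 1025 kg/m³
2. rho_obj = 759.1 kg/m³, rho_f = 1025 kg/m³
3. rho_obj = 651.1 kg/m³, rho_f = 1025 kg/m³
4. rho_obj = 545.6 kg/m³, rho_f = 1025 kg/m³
Case 1: fraction = 0.685
Case 2: fraction = 0.7406
Case 3: fraction = 0.6352
Case 4: fraction = 0.5323
Ranking (highest first): 2, 1, 3, 4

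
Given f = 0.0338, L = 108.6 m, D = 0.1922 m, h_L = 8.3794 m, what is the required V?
Formula: h_L = f \frac{L}{D} \frac{V^2}{2g}
Substituting knowns: 8.3794 = 0.0338·(108.6/0.1922)·V²/(2·9.81)
Solving for V: V = √(8.3794·2·9.81/(0.0338·(108.6/0.1922))) = 2.934 m/s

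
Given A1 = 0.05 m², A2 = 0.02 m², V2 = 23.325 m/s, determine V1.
Formula: V_2 = \frac{A_1 V_1}{A_2}
Substituting knowns: 23.325 = 0.05·V1/0.02
Solving for V1: V1 = 23.325·0.02/0.05 = 9.33 m/s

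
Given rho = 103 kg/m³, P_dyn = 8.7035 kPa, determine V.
Formula: P_{dyn} = \frac{1}{2} \rho V^2
Substituting knowns: 8.7035 = 0.5·103·V²/1000
Solving for V: V = √(2·(8.7035·1000)/103) = 13 m/s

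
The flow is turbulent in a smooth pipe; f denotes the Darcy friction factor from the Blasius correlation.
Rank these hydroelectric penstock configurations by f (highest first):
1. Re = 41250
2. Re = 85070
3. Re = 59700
Case 1: f = 0.02217
Case 2: f = 0.0185
Case 3: f = 0.02022
Ranking (highest first): 1, 3, 2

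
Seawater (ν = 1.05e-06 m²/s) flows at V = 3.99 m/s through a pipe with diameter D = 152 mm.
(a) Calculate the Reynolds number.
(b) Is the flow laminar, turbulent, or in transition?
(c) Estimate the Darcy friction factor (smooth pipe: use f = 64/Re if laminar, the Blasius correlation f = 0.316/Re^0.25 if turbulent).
(a) Re = V·D/ν = 3.99·0.152/1.05e-06 = 577600
(b) Flow regime: turbulent (Re > 4000)
(c) Friction factor: f = 0.316/Re^0.25 = 0.316/577600^0.25 = 0.01146 (Blasius is strictly valid for Re ≲ 1e5; used here as the smooth-pipe estimate the problem specifies)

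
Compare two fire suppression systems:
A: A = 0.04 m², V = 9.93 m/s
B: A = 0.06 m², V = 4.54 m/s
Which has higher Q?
Q(A) = 397.2 L/s, Q(B) = 272.4 L/s. Answer: A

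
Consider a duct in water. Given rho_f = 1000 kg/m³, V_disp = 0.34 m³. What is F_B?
Formula: F_B = \rho_f g V_{disp}
F_B = 1000·9.81·0.34 = 3335 N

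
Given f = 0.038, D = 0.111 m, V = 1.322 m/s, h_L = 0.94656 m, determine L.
Formula: h_L = f \frac{L}{D} \frac{V^2}{2g}
Substituting knowns: 0.94656 = 0.038·(L/0.111)·1.322²/(2·9.81)
Solving for L: L = 0.94656·2·9.81·0.111/(0.038·1.322²) = 31.04 m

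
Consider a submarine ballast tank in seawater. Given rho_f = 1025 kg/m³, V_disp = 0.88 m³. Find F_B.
Formula: F_B = \rho_f g V_{disp}
F_B = 1025·9.81·0.88 = 8849 N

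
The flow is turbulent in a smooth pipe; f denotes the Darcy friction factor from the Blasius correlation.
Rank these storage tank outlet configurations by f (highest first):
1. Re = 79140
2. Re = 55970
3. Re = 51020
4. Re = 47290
Case 1: f = 0.01884
Case 2: f = 0.02054
Case 3: f = 0.02103
Case 4: f = 0.02143
Ranking (highest first): 4, 3, 2, 1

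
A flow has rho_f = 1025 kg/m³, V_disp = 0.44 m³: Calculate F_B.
Formula: F_B = \rho_f g V_{disp}
F_B = 1025·9.81·0.44 = 4424 N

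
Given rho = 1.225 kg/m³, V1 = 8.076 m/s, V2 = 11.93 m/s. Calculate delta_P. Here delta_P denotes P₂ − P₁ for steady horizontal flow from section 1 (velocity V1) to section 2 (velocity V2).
Formula: \Delta P = \frac{1}{2} \rho (V_1^2 - V_2^2)
delta_P = 0.5·1.225·(8.076² − 11.93²)/1000 = -0.04723 kPa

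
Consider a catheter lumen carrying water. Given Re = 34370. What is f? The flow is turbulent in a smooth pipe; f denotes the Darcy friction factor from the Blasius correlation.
Formula: f = \frac{0.316}{Re^{0.25}}
f = 0.316/34370^0.25 = 0.02321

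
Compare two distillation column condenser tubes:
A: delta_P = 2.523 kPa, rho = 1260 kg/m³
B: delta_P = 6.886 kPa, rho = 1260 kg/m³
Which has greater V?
V(A) = 2.001 m/s, V(B) = 3.306 m/s. Answer: B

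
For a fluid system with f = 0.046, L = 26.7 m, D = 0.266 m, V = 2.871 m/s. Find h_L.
Formula: h_L = f \frac{L}{D} \frac{V^2}{2g}
h_L = 0.046·(26.7/0.266)·2.871²/(2·9.81) = 1.94 m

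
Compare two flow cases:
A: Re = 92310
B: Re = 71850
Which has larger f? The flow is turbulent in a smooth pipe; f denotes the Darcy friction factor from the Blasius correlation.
f(A) = 0.01813, f(B) = 0.0193. Answer: B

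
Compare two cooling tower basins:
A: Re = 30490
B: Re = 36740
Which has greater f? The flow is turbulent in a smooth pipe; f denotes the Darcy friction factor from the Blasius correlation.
f(A) = 0.02391, f(B) = 0.02282. Answer: A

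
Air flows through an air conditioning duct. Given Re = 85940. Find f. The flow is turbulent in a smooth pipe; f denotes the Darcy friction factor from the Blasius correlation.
Formula: f = \frac{0.316}{Re^{0.25}}
f = 0.316/85940^0.25 = 0.01846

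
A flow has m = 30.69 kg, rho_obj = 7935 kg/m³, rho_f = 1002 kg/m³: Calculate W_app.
Formula: W_{app} = mg\left(1 - \frac{\rho_f}{\rho_{obj}}\right)
W_app = 30.69·9.81·(1 − 1002/7935) = 263.1 N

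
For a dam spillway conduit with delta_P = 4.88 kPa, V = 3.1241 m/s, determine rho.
Formula: V = \sqrt{\frac{2 \Delta P}{\rho}}
Substituting knowns: 3.1241 = √(2·(4.88·1000)/rho)
Solving for rho: rho = 2·(4.88·1000)/3.1241² = 1000 kg/m³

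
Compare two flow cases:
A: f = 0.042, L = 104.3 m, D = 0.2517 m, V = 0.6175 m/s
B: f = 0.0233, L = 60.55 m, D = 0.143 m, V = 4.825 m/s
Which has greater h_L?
h_L(A) = 0.3382 m, h_L(B) = 11.71 m. Answer: B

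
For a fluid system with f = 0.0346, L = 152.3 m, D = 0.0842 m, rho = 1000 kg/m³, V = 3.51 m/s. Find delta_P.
Formula: \Delta P = f \frac{L}{D} \frac{\rho V^2}{2}
delta_P = 0.0346·(152.3/0.0842)·0.5·1000·3.51²/1000 = 385.5 kPa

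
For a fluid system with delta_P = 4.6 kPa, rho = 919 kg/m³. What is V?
Formula: V = \sqrt{\frac{2 \Delta P}{\rho}}
V = √(2·(4.6·1000)/919) = 3.164 m/s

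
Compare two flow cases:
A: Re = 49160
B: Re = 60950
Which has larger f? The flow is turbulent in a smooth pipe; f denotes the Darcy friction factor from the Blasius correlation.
f(A) = 0.02122, f(B) = 0.02011. Answer: A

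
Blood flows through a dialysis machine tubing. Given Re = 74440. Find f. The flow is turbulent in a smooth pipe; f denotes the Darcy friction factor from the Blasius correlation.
Formula: f = \frac{0.316}{Re^{0.25}}
f = 0.316/74440^0.25 = 0.01913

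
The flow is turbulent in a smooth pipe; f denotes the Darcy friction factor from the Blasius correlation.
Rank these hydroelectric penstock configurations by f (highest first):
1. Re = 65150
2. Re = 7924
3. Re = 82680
Case 1: f = 0.01978
Case 2: f = 0.03349
Case 3: f = 0.01864
Ranking (highest first): 2, 1, 3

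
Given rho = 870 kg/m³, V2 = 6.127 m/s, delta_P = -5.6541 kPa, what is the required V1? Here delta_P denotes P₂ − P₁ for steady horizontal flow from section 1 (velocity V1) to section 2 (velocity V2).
Formula: \Delta P = \frac{1}{2} \rho (V_1^2 - V_2^2)
Substituting knowns: -5.6541 = 0.5·870·(V1² − 6.127²)/1000
Solving for V1: V1 = √(6.127² + 2·(-5.6541·1000)/870) = 4.954 m/s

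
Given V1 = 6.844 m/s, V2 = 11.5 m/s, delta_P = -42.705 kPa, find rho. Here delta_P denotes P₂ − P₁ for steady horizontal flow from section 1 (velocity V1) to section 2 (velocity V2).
Formula: \Delta P = \frac{1}{2} \rho (V_1^2 - V_2^2)
Substituting knowns: -42.705 = 0.5·rho·(6.844² − 11.5²)/1000
Solving for rho: rho = 2·(-42.705·1000)/(6.844² − 11.5²) = 1000 kg/m³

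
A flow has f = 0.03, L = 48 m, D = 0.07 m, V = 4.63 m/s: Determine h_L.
Formula: h_L = f \frac{L}{D} \frac{V^2}{2g}
h_L = 0.03·(48/0.07)·4.63²/(2·9.81) = 22.48 m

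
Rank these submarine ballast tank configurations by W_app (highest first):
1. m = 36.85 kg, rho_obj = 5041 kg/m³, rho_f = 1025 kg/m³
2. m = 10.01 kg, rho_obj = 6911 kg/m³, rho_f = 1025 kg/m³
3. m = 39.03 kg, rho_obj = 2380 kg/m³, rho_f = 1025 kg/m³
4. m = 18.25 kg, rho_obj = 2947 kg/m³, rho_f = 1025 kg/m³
Case 1: W_app = 288 N
Case 2: W_app = 83.63 N
Case 3: W_app = 218 N
Case 4: W_app = 116.8 N
Ranking (highest first): 1, 3, 4, 2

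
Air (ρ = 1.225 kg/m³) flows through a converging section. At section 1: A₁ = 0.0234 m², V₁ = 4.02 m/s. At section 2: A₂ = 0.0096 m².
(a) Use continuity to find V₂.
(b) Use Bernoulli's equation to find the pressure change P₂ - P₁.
(a) Continuity: A₁V₁=A₂V₂ -> V₂=A₁V₁/A₂=0.0234*4.02/0.0096=9.80 m/s
(b) Bernoulli: P₂-P₁=0.5*rho*(V₁^2-V₂^2)/1000=0.5*1.225*(4.02^2-9.80^2)/1000=-0.04893 kPa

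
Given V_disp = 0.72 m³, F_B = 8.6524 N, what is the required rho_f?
Formula: F_B = \rho_f g V_{disp}
Substituting knowns: 8.6524 = rho_f·9.81·0.72
Solving for rho_f: rho_f = 8.6524/(9.81·0.72) = 1.225 kg/m³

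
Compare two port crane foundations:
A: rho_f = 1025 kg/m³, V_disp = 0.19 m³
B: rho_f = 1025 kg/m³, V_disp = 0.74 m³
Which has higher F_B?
F_B(A) = 1910 N, F_B(B) = 7441 N. Answer: B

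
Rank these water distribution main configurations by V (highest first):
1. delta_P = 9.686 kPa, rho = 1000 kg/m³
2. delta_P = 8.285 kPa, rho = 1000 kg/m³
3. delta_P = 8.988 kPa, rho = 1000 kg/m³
Case 1: V = 4.401 m/s
Case 2: V = 4.071 m/s
Case 3: V = 4.24 m/s
Ranking (highest first): 1, 3, 2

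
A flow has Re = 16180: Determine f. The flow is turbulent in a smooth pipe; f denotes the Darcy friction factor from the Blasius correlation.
Formula: f = \frac{0.316}{Re^{0.25}}
f = 0.316/16180^0.25 = 0.02802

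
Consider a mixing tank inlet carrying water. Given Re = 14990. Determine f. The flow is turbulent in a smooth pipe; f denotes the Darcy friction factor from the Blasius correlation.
Formula: f = \frac{0.316}{Re^{0.25}}
f = 0.316/14990^0.25 = 0.02856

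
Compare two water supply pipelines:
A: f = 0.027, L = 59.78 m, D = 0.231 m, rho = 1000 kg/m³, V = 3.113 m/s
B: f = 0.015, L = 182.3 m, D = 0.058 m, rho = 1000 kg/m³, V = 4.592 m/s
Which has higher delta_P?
delta_P(A) = 33.86 kPa, delta_P(B) = 497.1 kPa. Answer: B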